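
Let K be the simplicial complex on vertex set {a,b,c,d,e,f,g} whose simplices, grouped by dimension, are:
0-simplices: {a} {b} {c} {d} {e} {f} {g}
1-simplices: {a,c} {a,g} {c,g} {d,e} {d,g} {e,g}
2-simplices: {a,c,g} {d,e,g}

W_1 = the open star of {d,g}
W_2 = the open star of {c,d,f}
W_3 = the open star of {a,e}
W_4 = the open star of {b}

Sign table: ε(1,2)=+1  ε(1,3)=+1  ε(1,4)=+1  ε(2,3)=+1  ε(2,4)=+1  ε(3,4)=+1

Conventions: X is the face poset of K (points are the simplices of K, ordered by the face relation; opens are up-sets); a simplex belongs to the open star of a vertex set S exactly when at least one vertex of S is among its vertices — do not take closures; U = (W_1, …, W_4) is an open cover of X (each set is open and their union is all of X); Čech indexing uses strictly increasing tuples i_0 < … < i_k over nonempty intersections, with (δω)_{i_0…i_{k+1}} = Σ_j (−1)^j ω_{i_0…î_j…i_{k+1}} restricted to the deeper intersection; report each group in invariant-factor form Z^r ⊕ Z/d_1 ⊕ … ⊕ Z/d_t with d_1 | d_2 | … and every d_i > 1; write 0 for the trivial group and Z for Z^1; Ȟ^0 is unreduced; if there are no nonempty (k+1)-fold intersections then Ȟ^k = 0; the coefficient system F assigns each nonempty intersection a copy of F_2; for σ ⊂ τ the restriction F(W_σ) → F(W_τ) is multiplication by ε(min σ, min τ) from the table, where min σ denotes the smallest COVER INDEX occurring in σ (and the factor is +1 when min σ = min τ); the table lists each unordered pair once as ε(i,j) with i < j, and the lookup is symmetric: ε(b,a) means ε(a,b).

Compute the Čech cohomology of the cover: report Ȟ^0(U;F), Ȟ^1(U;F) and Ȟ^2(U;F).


Ȟ^0(U;F) ≅ Z/2 ⊕ Z/2; Ȟ^1(U;F) ≅ 0; Ȟ^2(U;F) ≅ 0

intersection data:
  W1={{d},{g},{a,g},{c,g},{d,e},{d,g},{e,g},{a,c,g},{d,e,g}} W2={{c},{d},{f},{a,c},{c,g},{d,e},{d,g},{a,c,g},{d,e,g}} W3={{a},{e},{a,c},{a,g},{d,e},{e,g},{a,c,g},{d,e,g}} W4={{b}}
  W12={{d},{c,g},{d,e},{d,g},{a,c,g},{d,e,g}} W13={{a,g},{d,e},{e,g},{a,c,g},{d,e,g}} W23={{a,c},{d,e},{a,c,g},{d,e,g}}
  W123={{d,e},{a,c,g},{d,e,g}}
C dims 4,3,1; δ0: rk_F2 2; δ1: rk_F2 1
Ȟ^0 = (4 − 2) − 0 = 2, so Ȟ^0 ≅ Z/2 ⊕ Z/2
Ȟ^1 = (3 − 1) − 2 = 0, so Ȟ^1 ≅ 0
Ȟ^2 = (1 − 0) − 1 = 0, so Ȟ^2 ≅ 0


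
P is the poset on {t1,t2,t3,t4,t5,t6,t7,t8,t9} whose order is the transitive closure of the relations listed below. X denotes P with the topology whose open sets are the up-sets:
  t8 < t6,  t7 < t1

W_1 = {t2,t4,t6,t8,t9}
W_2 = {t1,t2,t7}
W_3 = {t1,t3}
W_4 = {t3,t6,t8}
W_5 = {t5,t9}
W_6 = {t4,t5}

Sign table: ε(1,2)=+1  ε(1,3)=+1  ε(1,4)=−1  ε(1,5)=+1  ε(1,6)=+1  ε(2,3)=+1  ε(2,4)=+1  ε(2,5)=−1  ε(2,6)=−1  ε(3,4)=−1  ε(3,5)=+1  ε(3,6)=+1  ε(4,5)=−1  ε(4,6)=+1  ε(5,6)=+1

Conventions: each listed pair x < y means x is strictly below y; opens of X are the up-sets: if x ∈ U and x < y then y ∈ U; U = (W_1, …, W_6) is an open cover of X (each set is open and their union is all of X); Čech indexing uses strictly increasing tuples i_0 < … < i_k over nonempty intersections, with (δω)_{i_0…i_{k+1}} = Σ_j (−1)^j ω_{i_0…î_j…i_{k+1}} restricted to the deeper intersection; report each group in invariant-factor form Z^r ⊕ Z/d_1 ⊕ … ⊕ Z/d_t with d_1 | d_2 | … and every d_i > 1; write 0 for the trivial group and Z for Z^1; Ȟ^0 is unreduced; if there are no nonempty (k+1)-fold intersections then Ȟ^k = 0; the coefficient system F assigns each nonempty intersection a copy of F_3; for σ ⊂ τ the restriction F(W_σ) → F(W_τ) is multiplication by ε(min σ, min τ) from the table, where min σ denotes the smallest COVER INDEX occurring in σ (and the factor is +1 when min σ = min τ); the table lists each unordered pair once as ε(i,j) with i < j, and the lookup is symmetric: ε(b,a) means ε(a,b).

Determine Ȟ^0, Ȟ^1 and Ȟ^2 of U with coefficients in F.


Ȟ^0(U;F) ≅ Z/3, Ȟ^1(U;F) ≅ Z/3 ⊕ Z/3, Ȟ^2(U;F) ≅ 0

cover nerve:
  W12={t2} W14={t6,t8} W15={t9} W16={t4} W23={t1} W34={t3} W56={t5}
C dims 6,7; δ0: rk_F3 5
Ȟ^0: (6−5)−0=1 ⇒ Z/3
Ȟ^1: (7−0)−5=2 ⇒ Z/3 ⊕ Z/3
Ȟ^2: (0−0)−0=0 ⇒ 0


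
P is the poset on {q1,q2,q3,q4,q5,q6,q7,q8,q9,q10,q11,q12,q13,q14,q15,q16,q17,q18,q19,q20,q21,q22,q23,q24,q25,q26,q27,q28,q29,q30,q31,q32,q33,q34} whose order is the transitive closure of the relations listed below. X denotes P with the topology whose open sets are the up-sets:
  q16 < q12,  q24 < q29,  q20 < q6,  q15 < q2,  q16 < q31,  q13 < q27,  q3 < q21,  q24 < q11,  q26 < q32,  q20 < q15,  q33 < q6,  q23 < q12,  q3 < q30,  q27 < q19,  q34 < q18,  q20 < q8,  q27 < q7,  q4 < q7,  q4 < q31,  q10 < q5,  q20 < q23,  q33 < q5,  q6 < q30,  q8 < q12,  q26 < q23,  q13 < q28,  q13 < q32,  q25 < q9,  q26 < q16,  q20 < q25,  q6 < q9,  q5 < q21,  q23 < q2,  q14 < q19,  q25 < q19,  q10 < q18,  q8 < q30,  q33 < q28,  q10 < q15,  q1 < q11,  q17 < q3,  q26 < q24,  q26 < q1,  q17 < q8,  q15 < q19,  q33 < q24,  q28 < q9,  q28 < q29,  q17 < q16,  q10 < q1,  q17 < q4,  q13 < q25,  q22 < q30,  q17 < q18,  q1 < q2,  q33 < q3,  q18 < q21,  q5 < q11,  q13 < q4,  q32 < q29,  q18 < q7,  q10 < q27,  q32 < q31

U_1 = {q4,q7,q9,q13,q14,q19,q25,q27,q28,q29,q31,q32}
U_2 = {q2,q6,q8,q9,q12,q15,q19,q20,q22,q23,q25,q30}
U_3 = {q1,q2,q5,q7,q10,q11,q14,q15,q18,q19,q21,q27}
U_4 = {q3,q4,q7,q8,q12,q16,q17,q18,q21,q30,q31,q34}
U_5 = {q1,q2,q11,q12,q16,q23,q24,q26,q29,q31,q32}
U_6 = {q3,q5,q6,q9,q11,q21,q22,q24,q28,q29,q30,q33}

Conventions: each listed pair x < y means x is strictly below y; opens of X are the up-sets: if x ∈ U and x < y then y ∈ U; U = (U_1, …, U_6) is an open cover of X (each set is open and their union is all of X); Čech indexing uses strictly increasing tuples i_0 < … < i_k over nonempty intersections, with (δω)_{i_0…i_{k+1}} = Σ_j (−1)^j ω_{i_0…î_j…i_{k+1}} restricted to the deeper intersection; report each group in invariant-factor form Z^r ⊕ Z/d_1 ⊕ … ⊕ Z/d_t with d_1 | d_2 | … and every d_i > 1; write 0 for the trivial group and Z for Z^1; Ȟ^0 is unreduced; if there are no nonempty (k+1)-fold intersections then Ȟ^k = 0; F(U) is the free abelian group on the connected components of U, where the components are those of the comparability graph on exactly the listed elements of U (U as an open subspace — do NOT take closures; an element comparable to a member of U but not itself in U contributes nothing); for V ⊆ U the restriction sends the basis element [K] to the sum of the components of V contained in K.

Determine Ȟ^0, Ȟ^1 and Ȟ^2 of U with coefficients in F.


intersection data:
  U12={q9,q19,q25} U13={q7,q14,q19,q27} U14={q4,q7,q31} U15={q29,q31,q32} U16={q9,q28,q29} U23={q2,q15,q19} U24={q8,q12,q30} U25={q2,q12,q23} U26={q6,q9,q22,q30} U34={q7,q18,q21} U35={q1,q2,q11} U36={q5,q11,q21} U45={q12,q16,q31} U46={q3,q21,q30} U56={q11,q24,q29}
  U123={q19} U126={q9} U134={q7} U145={q31} U156={q29} U235={q2} U245={q12} U246={q30} U346={q21} U356={q11}
components per intersection:
  U1: {q4,q7,q9,q13,q14,q19,q25,q27,q28,q29,q31,q32}
  U2: {q2,q6,q8,q9,q12,q15,q19,q20,q22,q23,q25,q30}
  U3: {q1,q2,q5,q7,q10,q11,q14,q15,q18,q19,q21,q27}
  U4: {q3,q4,q7,q8,q12,q16,q17,q18,q21,q30,q31,q34}
  U5: {q1,q2,q11,q12,q16,q23,q24,q26,q29,q31,q32}
  U6: {q3,q5,q6,q9,q11,q21,q22,q24,q28,q29,q30,q33}
  U12: {q9,q19,q25}
  U13: {q7,q14,q19,q27}
  U14: {q4,q7,q31}
  U15: {q29,q31,q32}
  U16: {q9,q28,q29}
  U23: {q2,q15,q19}
  U24: {q8,q12,q30}
  U25: {q2,q12,q23}
  U26: {q6,q9,q22,q30}
  U34: {q7,q18,q21}
  U35: {q1,q2,q11}
  U36: {q5,q11,q21}
  U45: {q12,q16,q31}
  U46: {q3,q21,q30}
  U56: {q11,q24,q29}
  U123: {q19}
  U126: {q9}
  U134: {q7}
  U145: {q31}
  U156: {q29}
  U235: {q2}
  U245: {q12}
  U246: {q30}
  U346: {q21}
  U356: {q11}
C dims 6,15,10; δ0: rk 5, SNF 1^5; δ1: rk 10, SNF 1^9·2
Ȟ^0 = (6 − 5) − 0 = 1, so Ȟ^0 ≅ Z
Ȟ^1 = (15 − 10) − 5 = 0, so Ȟ^1 ≅ 0
Ȟ^2 = (10 − 0) − 10 = 0 plus torsion [2], so Ȟ^2 ≅ Z/2

Ȟ^0(U;F) ≅ Z,  Ȟ^1(U;F) ≅ 0,  Ȟ^2(U;F) ≅ Z/2


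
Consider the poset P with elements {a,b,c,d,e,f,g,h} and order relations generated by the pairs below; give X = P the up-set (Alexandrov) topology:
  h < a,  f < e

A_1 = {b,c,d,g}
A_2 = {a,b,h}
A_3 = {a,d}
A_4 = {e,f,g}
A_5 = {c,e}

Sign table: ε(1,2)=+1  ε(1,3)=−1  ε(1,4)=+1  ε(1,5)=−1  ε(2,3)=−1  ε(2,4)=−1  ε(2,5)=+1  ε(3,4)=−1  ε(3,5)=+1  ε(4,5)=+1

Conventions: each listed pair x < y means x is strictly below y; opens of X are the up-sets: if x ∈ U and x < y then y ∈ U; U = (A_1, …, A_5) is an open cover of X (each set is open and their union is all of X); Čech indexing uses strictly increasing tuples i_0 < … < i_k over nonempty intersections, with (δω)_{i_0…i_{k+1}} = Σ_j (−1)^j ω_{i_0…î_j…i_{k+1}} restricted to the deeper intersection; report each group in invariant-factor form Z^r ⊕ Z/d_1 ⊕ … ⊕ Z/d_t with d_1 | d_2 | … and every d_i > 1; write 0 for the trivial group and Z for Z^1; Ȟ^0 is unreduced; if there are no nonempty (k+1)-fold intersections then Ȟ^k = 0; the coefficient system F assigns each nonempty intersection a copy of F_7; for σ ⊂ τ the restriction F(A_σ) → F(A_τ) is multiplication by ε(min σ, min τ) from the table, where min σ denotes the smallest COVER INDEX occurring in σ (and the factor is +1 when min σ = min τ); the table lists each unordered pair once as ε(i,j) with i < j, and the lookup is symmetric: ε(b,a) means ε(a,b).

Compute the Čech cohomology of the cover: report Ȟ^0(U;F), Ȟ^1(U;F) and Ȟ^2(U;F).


Ȟ^0 ≅ 0, Ȟ^1 ≅ Z/7, Ȟ^2 ≅ 0

nonempty intersections:
  A12={b} A13={d} A14={g} A15={c} A23={a} A45={e}
C dims 5,6; δ0: rk_F7 5
Ȟ^0: (5−5)−0=0 ⇒ 0
Ȟ^1: (6−0)−5=1 ⇒ Z/7
Ȟ^2: (0−0)−0=0 ⇒ 0


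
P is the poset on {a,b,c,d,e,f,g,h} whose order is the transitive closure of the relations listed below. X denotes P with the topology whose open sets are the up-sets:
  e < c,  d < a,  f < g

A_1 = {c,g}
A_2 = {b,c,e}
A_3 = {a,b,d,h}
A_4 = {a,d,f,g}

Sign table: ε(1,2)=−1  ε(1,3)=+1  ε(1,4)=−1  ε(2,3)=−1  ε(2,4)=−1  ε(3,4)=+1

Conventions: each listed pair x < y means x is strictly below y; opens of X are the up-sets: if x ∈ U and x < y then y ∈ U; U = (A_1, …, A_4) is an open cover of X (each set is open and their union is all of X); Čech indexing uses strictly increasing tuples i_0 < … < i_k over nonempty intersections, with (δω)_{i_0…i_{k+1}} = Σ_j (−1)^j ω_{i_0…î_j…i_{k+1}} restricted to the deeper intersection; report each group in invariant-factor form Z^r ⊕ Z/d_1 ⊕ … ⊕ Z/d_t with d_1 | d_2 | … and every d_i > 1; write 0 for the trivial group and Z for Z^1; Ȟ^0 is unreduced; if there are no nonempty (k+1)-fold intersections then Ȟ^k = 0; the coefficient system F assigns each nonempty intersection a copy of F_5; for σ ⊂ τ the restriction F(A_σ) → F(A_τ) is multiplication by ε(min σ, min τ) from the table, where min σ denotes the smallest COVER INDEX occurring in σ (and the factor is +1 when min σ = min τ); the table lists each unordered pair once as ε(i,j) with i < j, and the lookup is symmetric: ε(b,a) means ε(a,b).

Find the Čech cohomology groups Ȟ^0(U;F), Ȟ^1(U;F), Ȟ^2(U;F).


intersection data:
  A12={c} A14={g} A23={b} A34={a,d}
C dims 4,4; δ0: rk_F5 4
Ȟ^0 = (4 − 4) − 0 = 0, so Ȟ^0 ≅ 0
Ȟ^1 = (4 − 0) − 4 = 0, so Ȟ^1 ≅ 0
Ȟ^2 = (0 − 0) − 0 = 0, so Ȟ^2 ≅ 0

Ȟ^0 ≅ 0,  Ȟ^1 ≅ 0,  Ȟ^2 ≅ 0


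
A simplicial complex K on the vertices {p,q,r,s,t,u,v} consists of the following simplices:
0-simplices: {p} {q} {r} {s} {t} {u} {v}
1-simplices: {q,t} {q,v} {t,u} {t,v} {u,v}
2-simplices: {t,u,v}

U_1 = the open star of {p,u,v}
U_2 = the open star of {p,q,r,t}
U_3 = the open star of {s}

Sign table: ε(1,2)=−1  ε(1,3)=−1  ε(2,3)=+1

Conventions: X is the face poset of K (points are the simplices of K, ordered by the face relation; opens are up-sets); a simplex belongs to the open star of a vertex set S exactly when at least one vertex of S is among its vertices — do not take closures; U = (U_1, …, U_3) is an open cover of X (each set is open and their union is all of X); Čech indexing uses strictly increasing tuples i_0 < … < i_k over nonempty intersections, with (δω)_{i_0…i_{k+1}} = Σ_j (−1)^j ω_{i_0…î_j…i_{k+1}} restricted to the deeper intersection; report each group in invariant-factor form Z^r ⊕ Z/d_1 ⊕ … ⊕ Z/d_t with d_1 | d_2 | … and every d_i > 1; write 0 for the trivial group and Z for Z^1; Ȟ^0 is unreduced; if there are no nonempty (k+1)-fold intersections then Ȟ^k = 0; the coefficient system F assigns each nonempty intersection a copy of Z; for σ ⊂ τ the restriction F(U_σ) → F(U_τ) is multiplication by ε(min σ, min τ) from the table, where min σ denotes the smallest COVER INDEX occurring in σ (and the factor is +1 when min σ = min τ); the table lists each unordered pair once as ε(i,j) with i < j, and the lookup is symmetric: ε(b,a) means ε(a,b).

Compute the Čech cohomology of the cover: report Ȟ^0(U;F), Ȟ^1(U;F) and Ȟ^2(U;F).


Ȟ^0(U;F) ≅ Z^2, Ȟ^1(U;F) ≅ 0, Ȟ^2(U;F) ≅ 0

cover nerve:
  U1={{p},{u},{v},{q,v},{t,u},{t,v},{u,v},{t,u,v}} U2={{p},{q},{r},{t},{q,t},{q,v},{t,u},{t,v},{t,u,v}} U3={{s}}
  U12={{p},{q,v},{t,u},{t,v},{t,u,v}}
C dims 3,1; δ0: rk 1, SNF 1^1
Ȟ^0: (3−1)−0=2 ⇒ Z^2
Ȟ^1: (1−0)−1=0 ⇒ 0
Ȟ^2: (0−0)−0=0 ⇒ 0


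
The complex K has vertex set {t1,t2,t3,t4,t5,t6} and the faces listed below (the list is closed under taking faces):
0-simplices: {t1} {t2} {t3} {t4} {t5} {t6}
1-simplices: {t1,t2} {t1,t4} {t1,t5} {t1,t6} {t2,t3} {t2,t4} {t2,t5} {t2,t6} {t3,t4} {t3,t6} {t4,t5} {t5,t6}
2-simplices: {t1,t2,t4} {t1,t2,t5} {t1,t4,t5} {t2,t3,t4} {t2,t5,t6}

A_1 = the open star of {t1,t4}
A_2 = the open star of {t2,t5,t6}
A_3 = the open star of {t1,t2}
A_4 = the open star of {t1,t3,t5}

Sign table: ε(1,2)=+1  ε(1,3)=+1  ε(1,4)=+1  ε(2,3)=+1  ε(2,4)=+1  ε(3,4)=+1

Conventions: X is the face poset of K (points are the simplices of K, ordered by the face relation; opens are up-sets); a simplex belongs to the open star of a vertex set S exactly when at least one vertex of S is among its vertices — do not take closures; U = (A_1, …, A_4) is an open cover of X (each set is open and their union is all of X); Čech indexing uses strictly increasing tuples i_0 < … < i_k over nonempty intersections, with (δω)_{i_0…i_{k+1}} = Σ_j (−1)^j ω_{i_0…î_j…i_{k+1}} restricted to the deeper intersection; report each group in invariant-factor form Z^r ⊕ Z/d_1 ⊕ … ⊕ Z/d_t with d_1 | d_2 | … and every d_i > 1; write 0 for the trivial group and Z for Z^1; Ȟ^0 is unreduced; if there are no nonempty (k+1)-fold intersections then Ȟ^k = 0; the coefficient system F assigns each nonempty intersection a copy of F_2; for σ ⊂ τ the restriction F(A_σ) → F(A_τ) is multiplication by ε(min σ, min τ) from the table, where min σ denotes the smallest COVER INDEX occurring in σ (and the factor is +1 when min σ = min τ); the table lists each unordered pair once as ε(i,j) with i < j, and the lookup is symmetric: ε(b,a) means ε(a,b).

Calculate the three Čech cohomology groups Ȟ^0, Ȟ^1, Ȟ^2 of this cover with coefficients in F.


Ȟ^0 = Z/2, Ȟ^1 = 0 and Ȟ^2 = 0

nonempty intersections:
  A1={{t1},{t4},{t1,t2},{t1,t4},{t1,t5},{t1,t6},{t2,t4},{t3,t4},{t4,t5},{t1,t2,t4},{t1,t2,t5},{t1,t4,t5},{t2,t3,t4}} A2={{t2},{t5},{t6},{t1,t2},{t1,t5},{t1,t6},{t2,t3},{t2,t4},{t2,t5},{t2,t6},{t3,t6},{t4,t5},{t5,t6},{t1,t2,t4},{t1,t2,t5},{t1,t4,t5},{t2,t3,t4},{t2,t5,t6}} A3={{t1},{t2},{t1,t2},{t1,t4},{t1,t5},{t1,t6},{t2,t3},{t2,t4},{t2,t5},{t2,t6},{t1,t2,t4},{t1,t2,t5},{t1,t4,t5},{t2,t3,t4},{t2,t5,t6}} A4={{t1},{t3},{t5},{t1,t2},{t1,t4},{t1,t5},{t1,t6},{t2,t3},{t2,t5},{t3,t4},{t3,t6},{t4,t5},{t5,t6},{t1,t2,t4},{t1,t2,t5},{t1,t4,t5},{t2,t3,t4},{t2,t5,t6}}
  A12={{t1,t2},{t1,t5},{t1,t6},{t2,t4},{t4,t5},{t1,t2,t4},{t1,t2,t5},{t1,t4,t5},{t2,t3,t4}} A13={{t1},{t1,t2},{t1,t4},{t1,t5},{t1,t6},{t2,t4},{t1,t2,t4},{t1,t2,t5},{t1,t4,t5},{t2,t3,t4}} A14={{t1},{t1,t2},{t1,t4},{t1,t5},{t1,t6},{t3,t4},{t4,t5},{t1,t2,t4},{t1,t2,t5},{t1,t4,t5},{t2,t3,t4}} A23={{t2},{t1,t2},{t1,t5},{t1,t6},{t2,t3},{t2,t4},{t2,t5},{t2,t6},{t1,t2,t4},{t1,t2,t5},{t1,t4,t5},{t2,t3,t4},{t2,t5,t6}} A24={{t5},{t1,t2},{t1,t5},{t1,t6},{t2,t3},{t2,t5},{t3,t6},{t4,t5},{t5,t6},{t1,t2,t4},{t1,t2,t5},{t1,t4,t5},{t2,t3,t4},{t2,t5,t6}} A34={{t1},{t1,t2},{t1,t4},{t1,t5},{t1,t6},{t2,t3},{t2,t5},{t1,t2,t4},{t1,t2,t5},{t1,t4,t5},{t2,t3,t4},{t2,t5,t6}}
  A123={{t1,t2},{t1,t5},{t1,t6},{t2,t4},{t1,t2,t4},{t1,t2,t5},{t1,t4,t5},{t2,t3,t4}} A124={{t1,t2},{t1,t5},{t1,t6},{t4,t5},{t1,t2,t4},{t1,t2,t5},{t1,t4,t5},{t2,t3,t4}} A134={{t1},{t1,t2},{t1,t4},{t1,t5},{t1,t6},{t1,t2,t4},{t1,t2,t5},{t1,t4,t5},{t2,t3,t4}} A234={{t1,t2},{t1,t5},{t1,t6},{t2,t3},{t2,t5},{t1,t2,t4},{t1,t2,t5},{t1,t4,t5},{t2,t3,t4},{t2,t5,t6}}
  A1234={{t1,t2},{t1,t5},{t1,t6},{t1,t2,t4},{t1,t2,t5},{t1,t4,t5},{t2,t3,t4}}
C dims 4,6,4,1; δ0: rk_F2 3; δ1: rk_F2 3; δ2: rk_F2 1
Ȟ^0: (4−3)−0=1 ⇒ Z/2
Ȟ^1: (6−3)−3=0 ⇒ 0
Ȟ^2: (4−1)−3=0 ⇒ 0


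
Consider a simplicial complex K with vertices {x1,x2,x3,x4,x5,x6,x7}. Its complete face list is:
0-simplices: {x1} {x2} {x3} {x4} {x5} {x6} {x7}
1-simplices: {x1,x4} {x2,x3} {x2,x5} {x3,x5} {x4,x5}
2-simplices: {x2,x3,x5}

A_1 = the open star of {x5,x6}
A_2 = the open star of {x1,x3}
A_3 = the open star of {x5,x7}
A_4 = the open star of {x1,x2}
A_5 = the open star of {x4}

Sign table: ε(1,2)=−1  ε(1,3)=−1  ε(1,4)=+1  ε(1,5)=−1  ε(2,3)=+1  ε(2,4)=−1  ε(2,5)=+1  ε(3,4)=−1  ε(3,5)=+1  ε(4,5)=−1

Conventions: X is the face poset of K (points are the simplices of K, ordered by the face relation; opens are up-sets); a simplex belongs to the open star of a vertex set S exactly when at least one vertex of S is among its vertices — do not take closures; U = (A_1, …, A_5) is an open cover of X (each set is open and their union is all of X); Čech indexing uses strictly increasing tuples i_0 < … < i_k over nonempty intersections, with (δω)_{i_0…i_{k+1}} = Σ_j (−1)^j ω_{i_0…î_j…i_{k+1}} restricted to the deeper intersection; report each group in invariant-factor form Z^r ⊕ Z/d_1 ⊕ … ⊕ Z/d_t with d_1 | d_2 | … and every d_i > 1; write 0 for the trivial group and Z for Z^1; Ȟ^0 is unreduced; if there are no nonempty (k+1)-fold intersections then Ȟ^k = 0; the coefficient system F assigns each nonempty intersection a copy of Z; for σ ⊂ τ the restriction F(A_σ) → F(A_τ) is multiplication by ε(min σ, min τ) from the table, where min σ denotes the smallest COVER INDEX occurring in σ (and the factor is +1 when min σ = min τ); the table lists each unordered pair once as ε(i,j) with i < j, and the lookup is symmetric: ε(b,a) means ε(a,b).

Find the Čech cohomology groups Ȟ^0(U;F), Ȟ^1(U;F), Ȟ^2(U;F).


nerve simplices:
  A1={{x5},{x6},{x2,x5},{x3,x5},{x4,x5},{x2,x3,x5}} A2={{x1},{x3},{x1,x4},{x2,x3},{x3,x5},{x2,x3,x5}} A3={{x5},{x7},{x2,x5},{x3,x5},{x4,x5},{x2,x3,x5}} A4={{x1},{x2},{x1,x4},{x2,x3},{x2,x5},{x2,x3,x5}} A5={{x4},{x1,x4},{x4,x5}}
  A12={{x3,x5},{x2,x3,x5}} A13={{x5},{x2,x5},{x3,x5},{x4,x5},{x2,x3,x5}} A14={{x2,x5},{x2,x3,x5}} A15={{x4,x5}} A23={{x3,x5},{x2,x3,x5}} A24={{x1},{x1,x4},{x2,x3},{x2,x3,x5}} A25={{x1,x4}} A34={{x2,x5},{x2,x3,x5}} A35={{x4,x5}} A45={{x1,x4}}
  A123={{x3,x5},{x2,x3,x5}} A124={{x2,x3,x5}} A134={{x2,x5},{x2,x3,x5}} A135={{x4,x5}} A234={{x2,x3,x5}} A245={{x1,x4}}
  A1234={{x2,x3,x5}}
C dims 5,10,6,1; δ0: rk 4, SNF 1^4; δ1: rk 5, SNF 1^5; δ2: rk 1, SNF 1^1
degree 0: 5−4−0 = 1 → Ȟ^0 ≅ Z
degree 1: 10−5−4 = 1 → Ȟ^1 ≅ Z
degree 2: 6−1−5 = 0 → Ȟ^2 ≅ 0

Ȟ^0(U;F) ≅ Z,  Ȟ^1(U;F) ≅ Z,  Ȟ^2(U;F) ≅ 0


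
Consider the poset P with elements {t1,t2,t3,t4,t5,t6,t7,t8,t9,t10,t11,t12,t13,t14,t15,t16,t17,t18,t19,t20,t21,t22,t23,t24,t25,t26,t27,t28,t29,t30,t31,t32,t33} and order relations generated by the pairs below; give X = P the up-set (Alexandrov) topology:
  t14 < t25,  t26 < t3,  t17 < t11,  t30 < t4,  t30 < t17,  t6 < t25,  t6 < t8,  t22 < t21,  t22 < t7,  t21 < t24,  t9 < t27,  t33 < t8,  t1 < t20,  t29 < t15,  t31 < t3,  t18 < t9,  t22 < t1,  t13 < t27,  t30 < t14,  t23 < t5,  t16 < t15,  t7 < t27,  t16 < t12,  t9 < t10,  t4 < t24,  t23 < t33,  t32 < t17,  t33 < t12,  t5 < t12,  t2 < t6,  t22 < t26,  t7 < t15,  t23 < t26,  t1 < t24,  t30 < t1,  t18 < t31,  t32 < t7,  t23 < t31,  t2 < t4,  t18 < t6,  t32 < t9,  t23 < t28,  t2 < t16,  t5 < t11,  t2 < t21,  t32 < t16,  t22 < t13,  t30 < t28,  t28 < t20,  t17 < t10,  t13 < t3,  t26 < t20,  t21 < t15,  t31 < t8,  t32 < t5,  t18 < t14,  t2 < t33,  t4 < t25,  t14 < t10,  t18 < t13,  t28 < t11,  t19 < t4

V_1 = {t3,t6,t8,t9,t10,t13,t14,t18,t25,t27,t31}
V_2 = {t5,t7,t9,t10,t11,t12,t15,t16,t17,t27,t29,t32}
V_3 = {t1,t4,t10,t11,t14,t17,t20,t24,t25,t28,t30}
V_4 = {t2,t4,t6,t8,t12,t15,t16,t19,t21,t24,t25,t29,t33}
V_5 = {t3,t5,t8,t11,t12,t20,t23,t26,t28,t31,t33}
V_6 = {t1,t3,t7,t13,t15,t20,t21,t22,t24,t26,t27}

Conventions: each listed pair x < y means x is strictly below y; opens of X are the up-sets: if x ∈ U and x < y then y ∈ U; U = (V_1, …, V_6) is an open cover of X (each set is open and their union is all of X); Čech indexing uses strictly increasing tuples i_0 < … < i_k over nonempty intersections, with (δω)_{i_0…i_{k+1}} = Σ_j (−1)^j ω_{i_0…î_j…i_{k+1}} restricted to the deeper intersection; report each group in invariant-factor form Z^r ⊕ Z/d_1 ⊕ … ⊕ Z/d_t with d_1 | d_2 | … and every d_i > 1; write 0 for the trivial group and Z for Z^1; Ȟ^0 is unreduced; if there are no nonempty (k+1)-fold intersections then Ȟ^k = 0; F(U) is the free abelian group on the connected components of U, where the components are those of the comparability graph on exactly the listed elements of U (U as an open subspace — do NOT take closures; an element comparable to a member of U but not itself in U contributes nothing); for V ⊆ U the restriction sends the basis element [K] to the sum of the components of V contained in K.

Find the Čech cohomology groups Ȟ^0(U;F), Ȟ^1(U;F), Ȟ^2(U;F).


cover nerve:
  V12={t9,t10,t27} V13={t10,t14,t25} V14={t6,t8,t25} V15={t3,t8,t31} V16={t3,t13,t27} V23={t10,t11,t17} V24={t12,t15,t16,t29} V25={t5,t11,t12} V26={t7,t15,t27} V34={t4,t24,t25} V35={t11,t20,t28} V36={t1,t20,t24} V45={t8,t12,t33} V46={t15,t21,t24} V56={t3,t20,t26}
  V123={t10} V126={t27} V134={t25} V145={t8} V156={t3} V235={t11} V245={t12} V246={t15} V346={t24} V356={t20}
components per intersection:
  V1: {t3,t6,t8,t9,t10,t13,t14,t18,t25,t27,t31}
  V2: {t5,t7,t9,t10,t11,t12,t15,t16,t17,t27,t29,t32}
  V3: {t1,t4,t10,t11,t14,t17,t20,t24,t25,t28,t30}
  V4: {t2,t4,t6,t8,t12,t15,t16,t19,t21,t24,t25,t29,t33}
  V5: {t3,t5,t8,t11,t12,t20,t23,t26,t28,t31,t33}
  V6: {t1,t3,t7,t13,t15,t20,t21,t22,t24,t26,t27}
  V12: {t9,t10,t27}
  V13: {t10,t14,t25}
  V14: {t6,t8,t25}
  V15: {t3,t8,t31}
  V16: {t3,t13,t27}
  V23: {t10,t11,t17}
  V24: {t12,t15,t16,t29}
  V25: {t5,t11,t12}
  V26: {t7,t15,t27}
  V34: {t4,t24,t25}
  V35: {t11,t20,t28}
  V36: {t1,t20,t24}
  V45: {t8,t12,t33}
  V46: {t15,t21,t24}
  V56: {t3,t20,t26}
  V123: {t10}
  V126: {t27}
  V134: {t25}
  V145: {t8}
  V156: {t3}
  V235: {t11}
  V245: {t12}
  V246: {t15}
  V346: {t24}
  V356: {t20}
C dims 6,15,10; δ0: rk 5, SNF 1^5; δ1: rk 10, SNF 1^9·2
Ȟ^0: (6−5)−0=1 ⇒ Z
Ȟ^1: (15−10)−5=0 ⇒ 0
Ȟ^2: (10−0)−10=0 plus torsion [2] ⇒ Z/2

Ȟ^0(U;F) ≅ Z, Ȟ^1(U;F) ≅ 0 and Ȟ^2(U;F) ≅ Z/2


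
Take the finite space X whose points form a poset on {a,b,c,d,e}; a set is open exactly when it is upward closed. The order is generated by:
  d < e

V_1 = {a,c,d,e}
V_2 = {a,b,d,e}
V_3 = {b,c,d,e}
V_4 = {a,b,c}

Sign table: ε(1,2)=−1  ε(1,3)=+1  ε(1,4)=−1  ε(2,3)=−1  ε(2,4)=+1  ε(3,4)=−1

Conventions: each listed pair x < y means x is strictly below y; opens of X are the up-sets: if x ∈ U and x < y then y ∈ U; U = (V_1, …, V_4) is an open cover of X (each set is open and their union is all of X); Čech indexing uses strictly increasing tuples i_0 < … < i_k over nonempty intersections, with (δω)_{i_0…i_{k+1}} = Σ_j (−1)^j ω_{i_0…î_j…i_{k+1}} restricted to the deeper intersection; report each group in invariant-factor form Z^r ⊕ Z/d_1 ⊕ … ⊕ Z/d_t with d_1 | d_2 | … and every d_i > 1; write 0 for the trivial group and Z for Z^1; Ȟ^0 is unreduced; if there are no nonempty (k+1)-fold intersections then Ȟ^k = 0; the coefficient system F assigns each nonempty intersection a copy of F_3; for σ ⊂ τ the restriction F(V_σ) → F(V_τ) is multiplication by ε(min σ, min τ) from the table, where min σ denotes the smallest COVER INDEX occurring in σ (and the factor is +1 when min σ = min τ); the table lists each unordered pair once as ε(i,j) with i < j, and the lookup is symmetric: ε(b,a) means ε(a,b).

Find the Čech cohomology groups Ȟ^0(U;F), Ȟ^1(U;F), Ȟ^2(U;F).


nerve of the cover:
  V12={a,d,e} V13={c,d,e} V14={a,c} V23={b,d,e} V24={a,b} V34={b,c}
  V123={d,e} V124={a} V134={c} V234={b}
C dims 4,6,4; δ0: rk_F3 3; δ1: rk_F3 3
Ȟ^0 = (4 − 3) − 0 = 1, so Ȟ^0 ≅ Z/3
Ȟ^1 = (6 − 3) − 3 = 0, so Ȟ^1 ≅ 0
Ȟ^2 = (4 − 0) − 3 = 1, so Ȟ^2 ≅ Z/3

Ȟ^0 ≅ Z/3, Ȟ^1 ≅ 0 and Ȟ^2 ≅ Z/3


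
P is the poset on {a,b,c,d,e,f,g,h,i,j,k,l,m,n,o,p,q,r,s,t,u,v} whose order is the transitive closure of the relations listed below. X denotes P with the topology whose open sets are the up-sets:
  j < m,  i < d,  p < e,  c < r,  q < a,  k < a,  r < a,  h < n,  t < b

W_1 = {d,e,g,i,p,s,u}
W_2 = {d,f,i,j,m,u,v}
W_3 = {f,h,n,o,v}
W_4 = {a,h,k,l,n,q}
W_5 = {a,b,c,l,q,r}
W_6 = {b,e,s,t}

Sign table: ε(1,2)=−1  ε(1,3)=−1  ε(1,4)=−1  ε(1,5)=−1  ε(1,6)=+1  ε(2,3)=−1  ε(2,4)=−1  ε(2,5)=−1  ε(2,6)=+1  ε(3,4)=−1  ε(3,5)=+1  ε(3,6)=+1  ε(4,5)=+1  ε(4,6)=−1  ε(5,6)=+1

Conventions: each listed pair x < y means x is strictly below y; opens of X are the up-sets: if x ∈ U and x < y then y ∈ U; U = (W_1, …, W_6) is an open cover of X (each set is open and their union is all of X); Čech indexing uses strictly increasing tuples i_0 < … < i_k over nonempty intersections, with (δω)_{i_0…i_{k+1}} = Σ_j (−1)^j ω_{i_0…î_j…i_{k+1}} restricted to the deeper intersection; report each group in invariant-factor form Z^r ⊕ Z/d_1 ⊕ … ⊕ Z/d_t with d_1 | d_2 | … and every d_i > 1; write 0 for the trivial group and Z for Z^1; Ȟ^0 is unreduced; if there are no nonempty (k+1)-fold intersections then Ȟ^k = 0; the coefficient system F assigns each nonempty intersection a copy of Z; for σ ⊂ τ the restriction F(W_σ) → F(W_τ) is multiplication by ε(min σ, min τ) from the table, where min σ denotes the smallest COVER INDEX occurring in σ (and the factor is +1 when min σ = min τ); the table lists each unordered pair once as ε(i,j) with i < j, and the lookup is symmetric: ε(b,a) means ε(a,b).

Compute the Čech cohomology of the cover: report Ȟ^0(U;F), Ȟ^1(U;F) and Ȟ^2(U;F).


nonempty intersections:
  W12={d,i,u} W16={e,s} W23={f,v} W34={h,n} W45={a,l,q} W56={b}
C dims 6,6; δ0: rk 6, SNF 1^5·2
Ȟ^0: (6−6)−0=0 ⇒ 0
Ȟ^1: (6−0)−6=0 plus torsion [2] ⇒ Z/2
Ȟ^2: (0−0)−0=0 ⇒ 0

Ȟ^0 = 0,  Ȟ^1 = Z/2,  Ȟ^2 = 0


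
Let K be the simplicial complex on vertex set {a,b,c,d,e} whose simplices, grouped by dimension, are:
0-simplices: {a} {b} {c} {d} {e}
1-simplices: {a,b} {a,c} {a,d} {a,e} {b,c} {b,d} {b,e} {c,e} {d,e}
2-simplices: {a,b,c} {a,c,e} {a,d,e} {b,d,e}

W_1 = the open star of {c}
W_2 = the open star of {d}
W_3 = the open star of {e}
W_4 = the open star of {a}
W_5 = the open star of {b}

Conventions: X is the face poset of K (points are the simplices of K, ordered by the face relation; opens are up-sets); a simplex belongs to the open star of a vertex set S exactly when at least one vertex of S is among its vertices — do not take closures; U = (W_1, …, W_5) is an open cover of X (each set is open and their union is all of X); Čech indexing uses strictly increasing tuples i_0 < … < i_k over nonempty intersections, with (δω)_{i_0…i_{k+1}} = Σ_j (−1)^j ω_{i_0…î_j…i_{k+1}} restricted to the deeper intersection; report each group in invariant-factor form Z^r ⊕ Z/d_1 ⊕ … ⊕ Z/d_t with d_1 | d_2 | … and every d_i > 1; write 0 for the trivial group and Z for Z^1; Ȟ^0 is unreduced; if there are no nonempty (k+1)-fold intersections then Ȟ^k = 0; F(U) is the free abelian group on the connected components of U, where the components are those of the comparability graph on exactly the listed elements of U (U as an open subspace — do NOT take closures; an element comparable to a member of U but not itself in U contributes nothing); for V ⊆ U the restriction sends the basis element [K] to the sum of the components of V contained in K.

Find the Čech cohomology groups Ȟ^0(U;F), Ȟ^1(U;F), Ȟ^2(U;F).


Ȟ^0 = Z, Ȟ^1 = Z, Ȟ^2 = 0

nerve simplices:
  W1={{c},{a,c},{b,c},{c,e},{a,b,c},{a,c,e}} W2={{d},{a,d},{b,d},{d,e},{a,d,e},{b,d,e}} W3={{e},{a,e},{b,e},{c,e},{d,e},{a,c,e},{a,d,e},{b,d,e}} W4={{a},{a,b},{a,c},{a,d},{a,e},{a,b,c},{a,c,e},{a,d,e}} W5={{b},{a,b},{b,c},{b,d},{b,e},{a,b,c},{b,d,e}}
  W13={{c,e},{a,c,e}} W14={{a,c},{a,b,c},{a,c,e}} W15={{b,c},{a,b,c}} W23={{d,e},{a,d,e},{b,d,e}} W24={{a,d},{a,d,e}} W25={{b,d},{b,d,e}} W34={{a,e},{a,c,e},{a,d,e}} W35={{b,e},{b,d,e}} W45={{a,b},{a,b,c}}
  W134={{a,c,e}} W145={{a,b,c}} W234={{a,d,e}} W235={{b,d,e}}
components per intersection:
  W1: {{c},{a,c},{b,c},{c,e},{a,b,c},{a,c,e}}
  W2: {{d},{a,d},{b,d},{d,e},{a,d,e},{b,d,e}}
  W3: {{e},{a,e},{b,e},{c,e},{d,e},{a,c,e},{a,d,e},{b,d,e}}
  W4: {{a},{a,b},{a,c},{a,d},{a,e},{a,b,c},{a,c,e},{a,d,e}}
  W5: {{b},{a,b},{b,c},{b,d},{b,e},{a,b,c},{b,d,e}}
  W13: {{c,e},{a,c,e}}
  W14: {{a,c},{a,b,c},{a,c,e}}
  W15: {{b,c},{a,b,c}}
  W23: {{d,e},{a,d,e},{b,d,e}}
  W24: {{a,d},{a,d,e}}
  W25: {{b,d},{b,d,e}}
  W34: {{a,e},{a,c,e},{a,d,e}}
  W35: {{b,e},{b,d,e}}
  W45: {{a,b},{a,b,c}}
  W134: {{a,c,e}}
  W145: {{a,b,c}}
  W234: {{a,d,e}}
  W235: {{b,d,e}}
C dims 5,9,4; δ0: rk 4, SNF 1^4; δ1: rk 4, SNF 1^4
degree 0: 5−4−0 = 1 → Ȟ^0 ≅ Z
degree 1: 9−4−4 = 1 → Ȟ^1 ≅ Z
degree 2: 4−0−4 = 0 → Ȟ^2 ≅ 0


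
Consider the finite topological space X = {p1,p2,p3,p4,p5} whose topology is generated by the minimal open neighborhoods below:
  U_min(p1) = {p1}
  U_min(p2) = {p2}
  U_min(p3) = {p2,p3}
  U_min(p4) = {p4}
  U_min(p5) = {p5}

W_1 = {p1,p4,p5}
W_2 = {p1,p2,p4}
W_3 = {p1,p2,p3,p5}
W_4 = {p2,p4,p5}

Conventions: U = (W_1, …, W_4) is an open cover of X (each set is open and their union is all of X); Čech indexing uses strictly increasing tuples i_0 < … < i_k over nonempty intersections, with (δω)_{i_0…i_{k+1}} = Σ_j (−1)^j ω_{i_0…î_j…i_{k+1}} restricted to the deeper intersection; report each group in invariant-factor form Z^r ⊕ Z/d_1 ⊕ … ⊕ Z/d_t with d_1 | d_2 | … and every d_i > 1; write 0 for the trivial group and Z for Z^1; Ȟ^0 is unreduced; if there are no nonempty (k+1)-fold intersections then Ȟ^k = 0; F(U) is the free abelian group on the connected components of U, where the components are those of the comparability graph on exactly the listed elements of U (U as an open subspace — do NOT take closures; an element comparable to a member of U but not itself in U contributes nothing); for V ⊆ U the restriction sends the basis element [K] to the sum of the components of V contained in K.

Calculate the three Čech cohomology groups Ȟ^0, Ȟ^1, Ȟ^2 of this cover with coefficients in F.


nerve of the cover:
  W12={p1,p4} W13={p1,p5} W14={p4,p5} W23={p1,p2} W24={p2,p4} W34={p2,p5}
  W123={p1} W124={p4} W134={p5} W234={p2}
components per intersection:
  W1: {p1} {p4} {p5}
  W2: {p1} {p2} {p4}
  W3: {p1} {p2,p3} {p5}
  W4: {p2} {p4} {p5}
  W12: {p1} {p4}
  W13: {p1} {p5}
  W14: {p4} {p5}
  W23: {p1} {p2}
  W24: {p2} {p4}
  W34: {p2} {p5}
  W123: {p1}
  W124: {p4}
  W134: {p5}
  W234: {p2}
C dims 12,12,4; δ0: rk 8, SNF 1^8; δ1: rk 4, SNF 1^4
Ȟ^0 = (12 − 8) − 0 = 4, so Ȟ^0 ≅ Z^4
Ȟ^1 = (12 − 4) − 8 = 0, so Ȟ^1 ≅ 0
Ȟ^2 = (4 − 0) − 4 = 0, so Ȟ^2 ≅ 0

Ȟ^0 ≅ Z^4, Ȟ^1 ≅ 0 and Ȟ^2 ≅ 0


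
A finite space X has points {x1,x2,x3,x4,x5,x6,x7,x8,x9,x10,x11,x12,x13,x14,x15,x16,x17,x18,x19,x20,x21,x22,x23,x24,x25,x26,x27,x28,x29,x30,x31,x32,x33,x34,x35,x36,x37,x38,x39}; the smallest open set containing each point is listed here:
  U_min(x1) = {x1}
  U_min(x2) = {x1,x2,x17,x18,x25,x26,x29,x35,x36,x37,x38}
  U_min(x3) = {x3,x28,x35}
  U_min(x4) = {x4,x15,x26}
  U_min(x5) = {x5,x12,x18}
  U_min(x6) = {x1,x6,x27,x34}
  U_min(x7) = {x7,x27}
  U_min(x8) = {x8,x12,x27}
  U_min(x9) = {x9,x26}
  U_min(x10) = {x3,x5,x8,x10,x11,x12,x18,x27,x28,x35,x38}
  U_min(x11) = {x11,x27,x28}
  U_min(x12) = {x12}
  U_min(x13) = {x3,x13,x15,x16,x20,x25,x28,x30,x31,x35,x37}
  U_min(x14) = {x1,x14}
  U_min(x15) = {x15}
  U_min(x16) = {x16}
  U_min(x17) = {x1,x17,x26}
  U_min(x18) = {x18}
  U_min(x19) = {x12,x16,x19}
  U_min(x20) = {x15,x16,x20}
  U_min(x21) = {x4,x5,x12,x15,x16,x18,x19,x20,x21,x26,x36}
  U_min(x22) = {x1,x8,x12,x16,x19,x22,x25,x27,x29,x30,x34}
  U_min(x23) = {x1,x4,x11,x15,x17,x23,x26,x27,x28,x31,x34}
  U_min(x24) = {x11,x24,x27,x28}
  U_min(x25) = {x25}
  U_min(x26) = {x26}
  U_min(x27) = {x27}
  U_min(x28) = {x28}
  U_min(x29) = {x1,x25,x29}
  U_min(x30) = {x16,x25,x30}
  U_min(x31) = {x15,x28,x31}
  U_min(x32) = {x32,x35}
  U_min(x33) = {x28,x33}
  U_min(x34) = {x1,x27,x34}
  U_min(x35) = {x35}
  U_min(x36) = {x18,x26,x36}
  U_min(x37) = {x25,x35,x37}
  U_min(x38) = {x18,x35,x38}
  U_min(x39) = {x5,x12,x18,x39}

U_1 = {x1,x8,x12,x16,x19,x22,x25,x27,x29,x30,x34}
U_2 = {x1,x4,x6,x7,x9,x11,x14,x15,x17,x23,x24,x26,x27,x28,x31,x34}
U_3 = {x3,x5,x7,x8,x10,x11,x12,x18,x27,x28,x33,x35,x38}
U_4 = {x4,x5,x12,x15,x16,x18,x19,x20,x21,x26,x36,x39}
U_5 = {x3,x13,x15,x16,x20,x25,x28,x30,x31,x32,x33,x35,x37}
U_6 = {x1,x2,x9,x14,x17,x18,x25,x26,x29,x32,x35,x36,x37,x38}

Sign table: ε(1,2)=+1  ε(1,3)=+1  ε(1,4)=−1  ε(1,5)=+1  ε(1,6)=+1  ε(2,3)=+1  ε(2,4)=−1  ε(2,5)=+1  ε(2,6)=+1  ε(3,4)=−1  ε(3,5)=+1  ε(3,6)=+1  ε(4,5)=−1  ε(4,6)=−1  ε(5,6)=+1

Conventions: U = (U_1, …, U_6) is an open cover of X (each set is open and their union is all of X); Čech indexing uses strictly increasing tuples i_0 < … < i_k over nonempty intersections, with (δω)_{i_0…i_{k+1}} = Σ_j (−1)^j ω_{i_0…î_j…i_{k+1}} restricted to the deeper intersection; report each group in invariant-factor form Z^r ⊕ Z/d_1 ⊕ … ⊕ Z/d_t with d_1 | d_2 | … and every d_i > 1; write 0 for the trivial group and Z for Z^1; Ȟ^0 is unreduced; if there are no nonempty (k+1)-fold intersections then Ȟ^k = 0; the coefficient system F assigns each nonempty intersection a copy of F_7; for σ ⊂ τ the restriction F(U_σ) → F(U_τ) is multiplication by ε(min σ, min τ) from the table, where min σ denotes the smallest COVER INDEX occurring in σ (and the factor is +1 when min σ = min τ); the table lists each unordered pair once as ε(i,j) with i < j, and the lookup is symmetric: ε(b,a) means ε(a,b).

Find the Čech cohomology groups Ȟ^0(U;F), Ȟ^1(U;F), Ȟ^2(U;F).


nerve of the cover:
  U12={x1,x27,x34} U13={x8,x12,x27} U14={x12,x16,x19} U15={x16,x25,x30} U16={x1,x25,x29} U23={x7,x11,x27,x28} U24={x4,x15,x26} U25={x15,x28,x31} U26={x1,x9,x14,x17,x26} U34={x5,x12,x18} U35={x3,x28,x33,x35} U36={x18,x35,x38} U45={x15,x16,x20} U46={x18,x26,x36} U56={x25,x32,x35,x37}
  U123={x27} U126={x1} U134={x12} U145={x16} U156={x25} U235={x28} U245={x15} U246={x26} U346={x18} U356={x35}
C dims 6,15,10; δ0: rk_F7 5; δ1: rk_F7 10
Ȟ^0 = (6 − 5) − 0 = 1, so Ȟ^0 ≅ Z/7
Ȟ^1 = (15 − 10) − 5 = 0, so Ȟ^1 ≅ 0
Ȟ^2 = (10 − 0) − 10 = 0, so Ȟ^2 ≅ 0

Ȟ^0 = Z/7, Ȟ^1 = 0, Ȟ^2 = 0


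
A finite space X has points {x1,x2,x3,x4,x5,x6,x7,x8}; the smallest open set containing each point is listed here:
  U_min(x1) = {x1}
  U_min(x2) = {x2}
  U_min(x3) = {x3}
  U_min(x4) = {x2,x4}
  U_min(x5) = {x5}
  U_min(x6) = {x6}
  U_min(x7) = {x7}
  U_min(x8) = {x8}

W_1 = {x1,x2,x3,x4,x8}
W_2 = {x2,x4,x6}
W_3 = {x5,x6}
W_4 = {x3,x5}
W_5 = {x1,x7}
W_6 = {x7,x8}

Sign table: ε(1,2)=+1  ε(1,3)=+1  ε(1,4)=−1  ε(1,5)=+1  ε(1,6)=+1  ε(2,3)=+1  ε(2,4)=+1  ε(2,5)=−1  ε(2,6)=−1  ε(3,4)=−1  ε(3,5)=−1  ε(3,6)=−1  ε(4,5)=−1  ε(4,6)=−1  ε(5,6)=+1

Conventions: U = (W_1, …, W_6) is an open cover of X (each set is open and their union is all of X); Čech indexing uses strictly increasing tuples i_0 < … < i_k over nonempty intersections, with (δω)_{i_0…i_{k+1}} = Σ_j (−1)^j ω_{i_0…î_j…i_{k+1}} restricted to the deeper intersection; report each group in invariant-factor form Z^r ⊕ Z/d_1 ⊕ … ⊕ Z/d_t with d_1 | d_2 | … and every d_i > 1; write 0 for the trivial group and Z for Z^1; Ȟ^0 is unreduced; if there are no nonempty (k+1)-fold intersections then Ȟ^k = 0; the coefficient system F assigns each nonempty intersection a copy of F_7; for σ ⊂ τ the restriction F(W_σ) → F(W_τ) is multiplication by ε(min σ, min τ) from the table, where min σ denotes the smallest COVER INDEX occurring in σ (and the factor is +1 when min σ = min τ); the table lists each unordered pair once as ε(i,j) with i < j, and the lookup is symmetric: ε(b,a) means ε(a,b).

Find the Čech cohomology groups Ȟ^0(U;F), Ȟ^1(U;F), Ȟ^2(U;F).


cover nerve:
  W12={x2,x4} W14={x3} W15={x1} W16={x8} W23={x6} W34={x5} W56={x7}
C dims 6,7; δ0: rk_F7 5
Ȟ^0: (6−5)−0=1 ⇒ Z/7
Ȟ^1: (7−0)−5=2 ⇒ Z/7 ⊕ Z/7
Ȟ^2: (0−0)−0=0 ⇒ 0

Ȟ^0(U;F) ≅ Z/7,  Ȟ^1(U;F) ≅ Z/7 ⊕ Z/7,  Ȟ^2(U;F) ≅ 0


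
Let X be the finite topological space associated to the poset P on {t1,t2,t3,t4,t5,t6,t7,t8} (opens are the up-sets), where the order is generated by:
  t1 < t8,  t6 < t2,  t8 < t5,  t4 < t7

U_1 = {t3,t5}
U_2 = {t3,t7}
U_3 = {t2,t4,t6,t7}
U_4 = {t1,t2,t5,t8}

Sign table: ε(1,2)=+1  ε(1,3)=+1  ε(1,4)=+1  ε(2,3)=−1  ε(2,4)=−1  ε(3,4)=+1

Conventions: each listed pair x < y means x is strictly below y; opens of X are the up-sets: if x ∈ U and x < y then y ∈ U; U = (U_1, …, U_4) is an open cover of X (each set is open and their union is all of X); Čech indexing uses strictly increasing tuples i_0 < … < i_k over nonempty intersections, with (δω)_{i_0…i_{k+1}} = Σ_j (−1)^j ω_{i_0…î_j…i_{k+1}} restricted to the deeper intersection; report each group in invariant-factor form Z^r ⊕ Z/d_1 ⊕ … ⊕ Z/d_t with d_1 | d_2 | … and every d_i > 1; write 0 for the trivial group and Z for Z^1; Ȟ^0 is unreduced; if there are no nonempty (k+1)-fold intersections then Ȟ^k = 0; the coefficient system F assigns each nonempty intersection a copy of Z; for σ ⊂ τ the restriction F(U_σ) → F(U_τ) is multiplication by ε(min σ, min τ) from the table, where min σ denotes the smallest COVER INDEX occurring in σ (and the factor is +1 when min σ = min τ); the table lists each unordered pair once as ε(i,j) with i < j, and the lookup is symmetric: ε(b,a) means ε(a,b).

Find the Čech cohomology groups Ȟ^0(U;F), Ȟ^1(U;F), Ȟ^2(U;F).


nonempty overlaps:
  U12={t3} U14={t5} U23={t7} U34={t2}
C dims 4,4; δ0: rk 4, SNF 1^3·2
degree 0: 4−4−0 = 0 → Ȟ^0 ≅ 0
degree 1: 4−0−4 = 0 plus torsion [2] → Ȟ^1 ≅ Z/2
degree 2: 0−0−0 = 0 → Ȟ^2 ≅ 0

Ȟ^0 = 0, Ȟ^1 = Z/2 and Ȟ^2 = 0


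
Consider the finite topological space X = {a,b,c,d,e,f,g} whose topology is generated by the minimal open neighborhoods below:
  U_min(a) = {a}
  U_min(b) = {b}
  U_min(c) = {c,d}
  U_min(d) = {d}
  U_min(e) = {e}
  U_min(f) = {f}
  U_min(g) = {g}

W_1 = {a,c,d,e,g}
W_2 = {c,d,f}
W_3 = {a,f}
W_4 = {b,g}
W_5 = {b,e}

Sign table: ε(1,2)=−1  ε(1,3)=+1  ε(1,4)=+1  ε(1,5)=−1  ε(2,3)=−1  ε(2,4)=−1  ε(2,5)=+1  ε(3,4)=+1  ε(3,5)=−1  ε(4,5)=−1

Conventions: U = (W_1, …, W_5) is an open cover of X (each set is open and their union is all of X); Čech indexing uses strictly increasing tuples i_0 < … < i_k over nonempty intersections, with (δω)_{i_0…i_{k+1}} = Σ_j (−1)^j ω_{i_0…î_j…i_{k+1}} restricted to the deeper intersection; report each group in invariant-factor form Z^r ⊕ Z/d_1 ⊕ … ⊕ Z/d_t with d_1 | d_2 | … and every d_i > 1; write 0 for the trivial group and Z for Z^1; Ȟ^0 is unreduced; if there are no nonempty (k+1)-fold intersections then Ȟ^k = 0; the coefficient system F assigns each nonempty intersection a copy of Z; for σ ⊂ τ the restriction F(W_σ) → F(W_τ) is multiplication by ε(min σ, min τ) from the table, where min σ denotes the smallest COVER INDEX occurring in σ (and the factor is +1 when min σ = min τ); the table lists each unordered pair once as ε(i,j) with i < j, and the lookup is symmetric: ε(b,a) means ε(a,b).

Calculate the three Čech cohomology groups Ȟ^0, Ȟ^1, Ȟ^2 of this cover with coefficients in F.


Ȟ^0(U;F) ≅ Z, Ȟ^1(U;F) ≅ Z^2, Ȟ^2(U;F) ≅ 0

intersection data:
  W12={c,d} W13={a} W14={g} W15={e} W23={f} W45={b}
C dims 5,6; δ0: rk 4, SNF 1^4
Ȟ^0 = (5 − 4) − 0 = 1, so Ȟ^0 ≅ Z
Ȟ^1 = (6 − 0) − 4 = 2, so Ȟ^1 ≅ Z^2
Ȟ^2 = (0 − 0) − 0 = 0, so Ȟ^2 ≅ 0
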